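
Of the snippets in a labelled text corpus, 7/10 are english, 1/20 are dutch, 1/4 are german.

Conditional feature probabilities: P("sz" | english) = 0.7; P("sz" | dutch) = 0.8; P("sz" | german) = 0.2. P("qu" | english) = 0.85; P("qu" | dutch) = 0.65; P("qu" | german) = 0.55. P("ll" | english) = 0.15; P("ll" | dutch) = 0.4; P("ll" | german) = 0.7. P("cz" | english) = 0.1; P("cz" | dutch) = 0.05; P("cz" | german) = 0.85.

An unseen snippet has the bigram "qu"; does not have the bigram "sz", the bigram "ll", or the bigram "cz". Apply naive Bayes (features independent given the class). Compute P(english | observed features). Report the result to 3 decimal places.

0.940

english: 0.7 × (1−0.7) × 0.85 × (1−0.15) × (1−0.1) = 0.1365525
dutch: 0.05 × (1−0.8) × 0.65 × (1−0.4) × (1−0.05) = 0.003705
german: 0.25 × (1−0.2) × 0.55 × (1−0.7) × (1−0.85) = 0.00495
P(english | x) = 0.1365525 / 0.1452075 ≈ 0.940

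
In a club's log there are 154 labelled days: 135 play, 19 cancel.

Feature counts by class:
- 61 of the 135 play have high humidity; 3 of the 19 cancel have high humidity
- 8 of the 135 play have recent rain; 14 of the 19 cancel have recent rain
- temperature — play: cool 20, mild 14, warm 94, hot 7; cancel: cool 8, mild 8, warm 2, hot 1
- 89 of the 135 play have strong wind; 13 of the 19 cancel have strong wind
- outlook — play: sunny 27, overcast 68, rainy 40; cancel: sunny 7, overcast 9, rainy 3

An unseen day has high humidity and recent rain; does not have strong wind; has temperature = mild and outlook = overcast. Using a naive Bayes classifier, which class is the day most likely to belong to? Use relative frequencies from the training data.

play: (135/154) × (61/135) × (8/135) × (14/135) × (46/135) × (68/135) ≈ 0.000417791
cancel: (19/154) × (3/19) × (14/19) × (8/19) × (6/19) × (9/19) ≈ 0.000904061
Highest score → cancel.

cancel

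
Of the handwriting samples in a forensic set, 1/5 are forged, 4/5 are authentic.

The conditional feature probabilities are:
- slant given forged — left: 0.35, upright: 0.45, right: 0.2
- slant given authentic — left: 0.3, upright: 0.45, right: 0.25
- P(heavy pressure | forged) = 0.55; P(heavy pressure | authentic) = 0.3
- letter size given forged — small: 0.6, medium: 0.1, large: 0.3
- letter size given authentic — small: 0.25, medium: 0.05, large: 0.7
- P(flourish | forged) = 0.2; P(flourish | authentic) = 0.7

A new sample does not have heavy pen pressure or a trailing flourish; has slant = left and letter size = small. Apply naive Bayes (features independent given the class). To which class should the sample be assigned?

forged

forged: 0.2 × 0.35 × (1−0.55) × 0.6 × (1−0.2) = 0.01512
authentic: 0.8 × 0.3 × (1−0.3) × 0.25 × (1−0.7) = 0.0126
Highest score → forged.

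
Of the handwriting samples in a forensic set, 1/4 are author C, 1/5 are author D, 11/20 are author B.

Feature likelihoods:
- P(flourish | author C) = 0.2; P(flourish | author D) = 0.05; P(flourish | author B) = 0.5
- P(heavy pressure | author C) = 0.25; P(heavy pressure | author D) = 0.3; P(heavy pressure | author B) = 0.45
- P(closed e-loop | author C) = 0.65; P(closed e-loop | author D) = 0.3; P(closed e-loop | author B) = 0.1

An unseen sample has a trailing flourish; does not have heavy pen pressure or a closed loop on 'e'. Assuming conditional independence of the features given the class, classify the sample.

author B

author C: 0.25 × 0.2 × (1−0.25) × (1−0.65) = 0.013125
author D: 0.2 × 0.05 × (1−0.3) × (1−0.3) = 0.0049
author B: 0.55 × 0.5 × (1−0.45) × (1−0.1) = 0.136125
Highest score → author B.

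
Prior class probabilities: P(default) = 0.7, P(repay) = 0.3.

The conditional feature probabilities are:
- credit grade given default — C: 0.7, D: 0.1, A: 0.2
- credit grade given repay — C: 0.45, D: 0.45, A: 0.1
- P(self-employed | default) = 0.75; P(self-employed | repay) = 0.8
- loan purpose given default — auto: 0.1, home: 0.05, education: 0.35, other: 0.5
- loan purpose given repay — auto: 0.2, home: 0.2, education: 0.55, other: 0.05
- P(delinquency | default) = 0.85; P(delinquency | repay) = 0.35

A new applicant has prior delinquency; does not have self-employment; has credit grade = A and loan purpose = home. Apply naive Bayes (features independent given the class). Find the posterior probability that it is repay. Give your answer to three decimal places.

default: 0.7 × 0.2 × (1−0.75) × 0.05 × 0.85 = 0.0014875
repay: 0.3 × 0.1 × (1−0.8) × 0.2 × 0.35 = 0.00042
P(repay | x) = 0.00042 / 0.0019075 ≈ 0.220

0.220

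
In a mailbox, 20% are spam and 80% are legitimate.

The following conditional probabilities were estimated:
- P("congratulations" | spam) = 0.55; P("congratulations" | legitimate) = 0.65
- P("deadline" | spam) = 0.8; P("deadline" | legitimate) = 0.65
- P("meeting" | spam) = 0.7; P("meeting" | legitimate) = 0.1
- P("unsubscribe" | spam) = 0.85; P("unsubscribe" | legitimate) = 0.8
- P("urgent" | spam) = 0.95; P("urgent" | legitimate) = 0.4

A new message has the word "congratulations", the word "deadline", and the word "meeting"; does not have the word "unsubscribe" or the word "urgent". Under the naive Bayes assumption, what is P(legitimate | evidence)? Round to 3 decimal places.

spam: 0.2 × 0.55 × 0.8 × 0.7 × (1−0.85) × (1−0.95) = 0.000462
legitimate: 0.8 × 0.65 × 0.65 × 0.1 × (1−0.8) × (1−0.4) = 0.004056
P(legitimate | x) = 0.004056 / 0.004518 ≈ 0.898

0.898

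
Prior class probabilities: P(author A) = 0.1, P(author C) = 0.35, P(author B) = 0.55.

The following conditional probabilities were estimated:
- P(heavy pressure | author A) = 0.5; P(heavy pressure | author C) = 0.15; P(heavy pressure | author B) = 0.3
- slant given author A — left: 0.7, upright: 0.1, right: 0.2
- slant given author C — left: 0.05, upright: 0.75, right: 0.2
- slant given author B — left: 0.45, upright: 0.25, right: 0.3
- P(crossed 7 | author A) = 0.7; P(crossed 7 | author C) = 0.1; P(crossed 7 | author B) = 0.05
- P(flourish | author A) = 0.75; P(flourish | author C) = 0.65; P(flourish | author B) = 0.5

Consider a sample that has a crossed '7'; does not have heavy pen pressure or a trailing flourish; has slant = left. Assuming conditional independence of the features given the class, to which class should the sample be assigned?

author A: 0.1 × (1−0.5) × 0.7 × 0.7 × (1−0.75) = 0.006125
author C: 0.35 × (1−0.15) × 0.05 × 0.1 × (1−0.65) = 0.000520625
author B: 0.55 × (1−0.3) × 0.45 × 0.05 × (1−0.5) = 0.00433125
Highest score → author A.

author A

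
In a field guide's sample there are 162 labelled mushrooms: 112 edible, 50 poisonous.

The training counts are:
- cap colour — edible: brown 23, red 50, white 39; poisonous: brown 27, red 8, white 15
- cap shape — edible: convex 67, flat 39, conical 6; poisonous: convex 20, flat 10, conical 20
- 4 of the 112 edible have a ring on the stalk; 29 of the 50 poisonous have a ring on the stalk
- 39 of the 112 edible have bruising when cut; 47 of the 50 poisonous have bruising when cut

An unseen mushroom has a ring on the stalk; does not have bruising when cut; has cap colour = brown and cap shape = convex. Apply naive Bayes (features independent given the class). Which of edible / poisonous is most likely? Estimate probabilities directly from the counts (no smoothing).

edible: (112/162) × (23/112) × (67/112) × (4/112) × (73/112) ≈ 0.00197704
poisonous: (50/162) × (27/50) × (20/50) × (29/50) × (3/50) = 0.00232
Highest score → poisonous.

poisonous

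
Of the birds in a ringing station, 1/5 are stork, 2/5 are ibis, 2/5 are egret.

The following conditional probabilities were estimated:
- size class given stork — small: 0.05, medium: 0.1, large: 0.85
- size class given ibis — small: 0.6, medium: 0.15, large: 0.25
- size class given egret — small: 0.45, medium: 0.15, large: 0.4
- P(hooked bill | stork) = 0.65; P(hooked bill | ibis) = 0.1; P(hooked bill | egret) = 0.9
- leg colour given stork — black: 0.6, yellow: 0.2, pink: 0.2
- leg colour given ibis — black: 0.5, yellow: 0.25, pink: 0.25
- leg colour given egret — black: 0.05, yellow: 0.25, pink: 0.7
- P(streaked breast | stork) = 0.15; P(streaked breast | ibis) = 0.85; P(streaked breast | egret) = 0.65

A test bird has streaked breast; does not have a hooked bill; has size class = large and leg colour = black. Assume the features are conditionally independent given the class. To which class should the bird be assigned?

ibis

stork: 0.2 × 0.85 × (1−0.65) × 0.6 × 0.15 = 0.005355
ibis: 0.4 × 0.25 × (1−0.1) × 0.5 × 0.85 = 0.03825
egret: 0.4 × 0.4 × (1−0.9) × 0.05 × 0.65 = 0.00052
Highest score → ibis.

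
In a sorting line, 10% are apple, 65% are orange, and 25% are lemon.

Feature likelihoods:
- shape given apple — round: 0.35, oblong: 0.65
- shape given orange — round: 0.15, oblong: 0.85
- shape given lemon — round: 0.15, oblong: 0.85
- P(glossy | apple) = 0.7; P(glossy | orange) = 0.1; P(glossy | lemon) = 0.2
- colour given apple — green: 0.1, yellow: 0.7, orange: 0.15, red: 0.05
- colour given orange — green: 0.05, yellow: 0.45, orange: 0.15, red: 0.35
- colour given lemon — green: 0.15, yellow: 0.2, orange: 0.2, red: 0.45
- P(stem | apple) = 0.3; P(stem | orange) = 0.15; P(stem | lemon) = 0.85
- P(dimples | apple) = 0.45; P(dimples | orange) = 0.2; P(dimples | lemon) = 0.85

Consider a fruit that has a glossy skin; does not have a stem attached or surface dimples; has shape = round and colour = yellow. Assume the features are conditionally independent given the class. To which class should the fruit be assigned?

apple: 0.1 × 0.35 × 0.7 × 0.7 × (1−0.3) × (1−0.45) = 0.00660275
orange: 0.65 × 0.15 × 0.1 × 0.45 × (1−0.15) × (1−0.2) = 0.0029835
lemon: 0.25 × 0.15 × 0.2 × 0.2 × (1−0.85) × (1−0.85) = 0.00003375
Highest score → apple.

apple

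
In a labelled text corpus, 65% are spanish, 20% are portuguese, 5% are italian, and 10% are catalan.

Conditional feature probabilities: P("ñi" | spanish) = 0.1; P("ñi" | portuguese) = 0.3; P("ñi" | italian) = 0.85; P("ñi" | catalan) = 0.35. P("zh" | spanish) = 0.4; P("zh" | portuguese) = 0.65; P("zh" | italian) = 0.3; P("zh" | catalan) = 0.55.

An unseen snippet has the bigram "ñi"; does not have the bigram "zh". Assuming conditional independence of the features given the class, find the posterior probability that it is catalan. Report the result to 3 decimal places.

spanish: 0.65 × 0.1 × (1−0.4) = 0.039
portuguese: 0.2 × 0.3 × (1−0.65) = 0.021
italian: 0.05 × 0.85 × (1−0.3) = 0.02975
catalan: 0.1 × 0.35 × (1−0.55) = 0.01575
P(catalan | x) = 0.01575 / 0.1055 ≈ 0.149

0.149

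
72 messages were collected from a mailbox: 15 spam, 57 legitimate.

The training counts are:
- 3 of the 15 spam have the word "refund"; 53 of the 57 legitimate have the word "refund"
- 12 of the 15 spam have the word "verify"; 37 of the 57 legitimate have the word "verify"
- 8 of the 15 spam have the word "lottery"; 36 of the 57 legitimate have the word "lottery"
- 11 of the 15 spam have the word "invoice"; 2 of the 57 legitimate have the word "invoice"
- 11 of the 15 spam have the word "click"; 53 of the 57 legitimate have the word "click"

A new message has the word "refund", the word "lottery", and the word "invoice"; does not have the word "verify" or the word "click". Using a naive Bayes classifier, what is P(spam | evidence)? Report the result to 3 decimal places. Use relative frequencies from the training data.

0.684

spam: (15/72) × (3/15) × (3/15) × (8/15) × (11/15) × (4/15) ≈ 0.000869136
legitimate: (57/72) × (53/57) × (20/57) × (36/57) × (2/57) × (4/57) ≈ 0.000401667
P(spam | x) = 0.000869136 / 0.001270803 ≈ 0.684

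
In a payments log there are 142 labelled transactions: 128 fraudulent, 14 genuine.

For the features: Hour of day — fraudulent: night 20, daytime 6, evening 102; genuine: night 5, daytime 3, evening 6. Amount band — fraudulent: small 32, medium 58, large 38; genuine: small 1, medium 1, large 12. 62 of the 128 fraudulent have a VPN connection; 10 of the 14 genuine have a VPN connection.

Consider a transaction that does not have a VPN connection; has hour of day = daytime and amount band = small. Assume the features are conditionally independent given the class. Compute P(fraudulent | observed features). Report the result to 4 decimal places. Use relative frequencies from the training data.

fraudulent: (128/142) × (6/128) × (32/128) × (66/128) ≈ 0.00544674
genuine: (14/142) × (3/14) × (1/14) × (4/14) ≈ 0.000431158
P(fraudulent | x) = 0.00544674 / 0.005877898 ≈ 0.9266

0.9266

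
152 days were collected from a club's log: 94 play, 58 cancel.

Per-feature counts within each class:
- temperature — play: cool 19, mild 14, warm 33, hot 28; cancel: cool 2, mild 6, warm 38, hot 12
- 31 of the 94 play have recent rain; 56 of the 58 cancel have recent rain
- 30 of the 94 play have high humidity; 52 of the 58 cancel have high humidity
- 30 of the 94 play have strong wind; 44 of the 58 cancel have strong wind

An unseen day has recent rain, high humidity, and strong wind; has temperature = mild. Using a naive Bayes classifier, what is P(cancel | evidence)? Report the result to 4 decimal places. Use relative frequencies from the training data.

play: (94/152) × (14/94) × (31/94) × (30/94) × (30/94) ≈ 0.00309389
cancel: (58/152) × (6/58) × (56/58) × (52/58) × (44/58) ≈ 0.025922
P(cancel | x) = 0.025922 / 0.02901589 ≈ 0.8934

0.8934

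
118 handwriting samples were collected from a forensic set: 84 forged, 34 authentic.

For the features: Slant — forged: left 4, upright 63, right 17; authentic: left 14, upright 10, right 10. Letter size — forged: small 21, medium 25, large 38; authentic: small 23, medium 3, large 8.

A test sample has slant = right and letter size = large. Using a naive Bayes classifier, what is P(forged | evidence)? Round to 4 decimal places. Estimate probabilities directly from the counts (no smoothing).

forged: (84/118) × (17/84) × (38/84) ≈ 0.0651735
authentic: (34/118) × (10/34) × (8/34) ≈ 0.0199402
P(forged | x) = 0.0651735 / 0.0851137 ≈ 0.7657

0.7657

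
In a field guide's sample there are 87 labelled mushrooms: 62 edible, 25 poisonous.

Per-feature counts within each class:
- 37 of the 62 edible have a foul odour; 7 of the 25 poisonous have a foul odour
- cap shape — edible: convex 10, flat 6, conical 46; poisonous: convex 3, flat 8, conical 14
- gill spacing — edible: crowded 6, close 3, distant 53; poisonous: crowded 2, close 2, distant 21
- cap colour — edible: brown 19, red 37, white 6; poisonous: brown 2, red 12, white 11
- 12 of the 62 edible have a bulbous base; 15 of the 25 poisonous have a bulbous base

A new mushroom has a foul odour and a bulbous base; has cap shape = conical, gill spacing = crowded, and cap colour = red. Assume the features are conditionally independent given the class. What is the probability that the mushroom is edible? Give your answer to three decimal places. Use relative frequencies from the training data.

edible: (62/87) × (37/62) × (46/62) × (6/62) × (37/62) × (12/62) ≈ 0.00352702
poisonous: (25/87) × (7/25) × (14/25) × (2/25) × (12/25) × (15/25) ≈ 0.00103812
P(edible | x) = 0.00352702 / 0.00456514 ≈ 0.773

0.773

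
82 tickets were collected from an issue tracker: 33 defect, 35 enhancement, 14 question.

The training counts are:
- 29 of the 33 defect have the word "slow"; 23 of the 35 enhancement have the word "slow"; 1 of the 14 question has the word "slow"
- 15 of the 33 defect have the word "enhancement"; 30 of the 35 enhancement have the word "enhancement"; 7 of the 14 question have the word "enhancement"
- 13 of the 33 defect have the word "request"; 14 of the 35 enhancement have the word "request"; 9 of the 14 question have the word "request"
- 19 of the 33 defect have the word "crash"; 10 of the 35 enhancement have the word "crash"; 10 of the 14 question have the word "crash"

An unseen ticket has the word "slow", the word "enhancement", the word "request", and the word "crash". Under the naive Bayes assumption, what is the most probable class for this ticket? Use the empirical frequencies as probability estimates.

defect

defect: (33/82) × (29/33) × (15/33) × (13/33) × (19/33) ≈ 0.0364612
enhancement: (35/82) × (23/35) × (30/35) × (14/35) × (10/35) ≈ 0.0274764
question: (14/82) × (1/14) × (7/14) × (9/14) × (10/14) ≈ 0.0027999
Highest score → defect.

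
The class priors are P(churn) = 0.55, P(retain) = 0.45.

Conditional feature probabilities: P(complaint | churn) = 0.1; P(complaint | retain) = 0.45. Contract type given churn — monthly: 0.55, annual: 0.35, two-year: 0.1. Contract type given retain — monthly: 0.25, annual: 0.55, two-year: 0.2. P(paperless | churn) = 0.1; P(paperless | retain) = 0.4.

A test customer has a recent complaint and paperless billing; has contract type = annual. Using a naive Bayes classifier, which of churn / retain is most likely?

churn: 0.55 × 0.1 × 0.35 × 0.1 = 0.001925
retain: 0.45 × 0.45 × 0.55 × 0.4 = 0.04455
Highest score → retain.

retain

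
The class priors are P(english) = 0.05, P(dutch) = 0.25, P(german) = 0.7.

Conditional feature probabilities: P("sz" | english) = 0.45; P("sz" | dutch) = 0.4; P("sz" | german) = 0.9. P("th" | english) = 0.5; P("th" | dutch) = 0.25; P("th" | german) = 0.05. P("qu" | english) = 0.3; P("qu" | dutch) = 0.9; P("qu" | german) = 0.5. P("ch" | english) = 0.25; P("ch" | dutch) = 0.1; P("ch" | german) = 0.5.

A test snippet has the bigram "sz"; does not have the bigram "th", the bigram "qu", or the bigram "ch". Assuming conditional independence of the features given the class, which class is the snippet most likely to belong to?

english: 0.05 × 0.45 × (1−0.5) × (1−0.3) × (1−0.25) = 0.00590625
dutch: 0.25 × 0.4 × (1−0.25) × (1−0.9) × (1−0.1) = 0.00675
german: 0.7 × 0.9 × (1−0.05) × (1−0.5) × (1−0.5) = 0.149625
Highest score → german.

german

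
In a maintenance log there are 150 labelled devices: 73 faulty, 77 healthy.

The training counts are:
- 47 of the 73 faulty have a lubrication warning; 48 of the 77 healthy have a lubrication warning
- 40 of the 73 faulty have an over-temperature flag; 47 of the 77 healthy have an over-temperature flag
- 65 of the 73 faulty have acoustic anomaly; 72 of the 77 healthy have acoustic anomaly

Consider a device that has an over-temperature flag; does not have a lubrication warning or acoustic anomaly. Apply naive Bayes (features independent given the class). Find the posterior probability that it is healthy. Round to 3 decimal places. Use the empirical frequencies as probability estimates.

0.424

faulty: (73/150) × (26/73) × (40/73) × (8/73) ≈ 0.0104085
healthy: (77/150) × (29/77) × (47/77) × (5/77) ≈ 0.0076629
P(healthy | x) = 0.0076629 / 0.0180714 ≈ 0.424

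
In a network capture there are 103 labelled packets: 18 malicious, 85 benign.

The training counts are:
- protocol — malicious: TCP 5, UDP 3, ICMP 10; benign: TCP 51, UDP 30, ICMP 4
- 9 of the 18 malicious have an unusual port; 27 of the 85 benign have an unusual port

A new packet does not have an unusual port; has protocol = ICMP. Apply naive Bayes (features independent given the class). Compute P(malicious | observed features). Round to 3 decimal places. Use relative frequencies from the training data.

malicious: (18/103) × (10/18) × (9/18) ≈ 0.0485437
benign: (85/103) × (4/85) × (58/85) ≈ 0.0264991
P(malicious | x) = 0.0485437 / 0.0750428 ≈ 0.647

0.647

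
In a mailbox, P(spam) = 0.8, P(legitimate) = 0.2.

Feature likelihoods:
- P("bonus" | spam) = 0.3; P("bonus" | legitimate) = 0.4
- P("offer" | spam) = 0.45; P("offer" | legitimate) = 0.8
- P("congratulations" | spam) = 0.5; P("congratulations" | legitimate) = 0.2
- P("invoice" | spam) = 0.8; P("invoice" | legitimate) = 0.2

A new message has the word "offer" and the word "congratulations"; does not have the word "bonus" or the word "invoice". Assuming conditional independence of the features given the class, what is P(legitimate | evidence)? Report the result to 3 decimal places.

0.379

spam: 0.8 × (1−0.3) × 0.45 × 0.5 × (1−0.8) = 0.0252
legitimate: 0.2 × (1−0.4) × 0.8 × 0.2 × (1−0.2) = 0.01536
P(legitimate | x) = 0.01536 / 0.04056 ≈ 0.379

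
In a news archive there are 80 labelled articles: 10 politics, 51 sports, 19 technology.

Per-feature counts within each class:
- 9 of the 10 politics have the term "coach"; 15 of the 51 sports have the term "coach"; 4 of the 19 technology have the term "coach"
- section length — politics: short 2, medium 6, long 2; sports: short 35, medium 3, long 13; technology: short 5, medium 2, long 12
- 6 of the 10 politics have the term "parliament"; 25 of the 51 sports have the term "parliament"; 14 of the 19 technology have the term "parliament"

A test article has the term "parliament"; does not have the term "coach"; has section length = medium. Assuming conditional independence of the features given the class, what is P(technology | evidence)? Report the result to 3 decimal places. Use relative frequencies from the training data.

politics: (10/80) × (1/10) × (6/10) × (6/10) = 0.0045
sports: (51/80) × (36/51) × (3/51) × (25/51) ≈ 0.0129758
technology: (19/80) × (15/19) × (2/19) × (14/19) ≈ 0.0145429
P(technology | x) = 0.0145429 / 0.0320187 ≈ 0.454

0.454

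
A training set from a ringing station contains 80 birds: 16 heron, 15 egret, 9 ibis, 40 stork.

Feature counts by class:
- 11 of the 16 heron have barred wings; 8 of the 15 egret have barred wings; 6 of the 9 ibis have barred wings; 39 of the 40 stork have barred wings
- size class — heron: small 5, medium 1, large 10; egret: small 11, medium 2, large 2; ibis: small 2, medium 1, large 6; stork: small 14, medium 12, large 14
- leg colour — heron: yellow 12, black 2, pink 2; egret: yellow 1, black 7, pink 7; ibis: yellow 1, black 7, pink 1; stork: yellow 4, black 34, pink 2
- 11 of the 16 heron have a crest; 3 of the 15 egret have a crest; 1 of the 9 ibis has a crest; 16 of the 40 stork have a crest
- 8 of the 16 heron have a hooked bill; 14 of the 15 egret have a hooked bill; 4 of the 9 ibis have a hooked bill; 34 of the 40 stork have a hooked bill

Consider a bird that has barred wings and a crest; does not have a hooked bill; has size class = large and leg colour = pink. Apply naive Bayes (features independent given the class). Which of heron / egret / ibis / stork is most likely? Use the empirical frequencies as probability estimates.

heron

heron: (16/80) × (11/16) × (10/16) × (2/16) × (11/16) × (8/16) = 0.003692626953125
egret: (15/80) × (8/15) × (2/15) × (7/15) × (3/15) × (1/15) ≈ 0.000082963
ibis: (9/80) × (6/9) × (6/9) × (1/9) × (1/9) × (5/9) ≈ 0.000342936
stork: (40/80) × (39/40) × (14/40) × (2/40) × (16/40) × (6/40) = 0.000511875
Highest score → heron.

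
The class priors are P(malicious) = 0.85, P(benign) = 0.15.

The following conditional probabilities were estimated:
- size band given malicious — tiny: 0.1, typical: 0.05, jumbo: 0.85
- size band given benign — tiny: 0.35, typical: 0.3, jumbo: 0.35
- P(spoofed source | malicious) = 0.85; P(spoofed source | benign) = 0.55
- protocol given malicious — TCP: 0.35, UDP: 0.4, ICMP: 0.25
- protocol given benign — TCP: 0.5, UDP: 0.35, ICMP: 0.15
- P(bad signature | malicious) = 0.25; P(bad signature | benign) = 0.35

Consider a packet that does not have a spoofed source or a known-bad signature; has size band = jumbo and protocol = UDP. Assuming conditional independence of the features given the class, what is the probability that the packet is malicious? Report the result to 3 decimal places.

0.858

malicious: 0.85 × 0.85 × (1−0.85) × 0.4 × (1−0.25) = 0.0325125
benign: 0.15 × 0.35 × (1−0.55) × 0.35 × (1−0.35) = 0.0053746875
P(malicious | x) = 0.0325125 / 0.0378871875 ≈ 0.858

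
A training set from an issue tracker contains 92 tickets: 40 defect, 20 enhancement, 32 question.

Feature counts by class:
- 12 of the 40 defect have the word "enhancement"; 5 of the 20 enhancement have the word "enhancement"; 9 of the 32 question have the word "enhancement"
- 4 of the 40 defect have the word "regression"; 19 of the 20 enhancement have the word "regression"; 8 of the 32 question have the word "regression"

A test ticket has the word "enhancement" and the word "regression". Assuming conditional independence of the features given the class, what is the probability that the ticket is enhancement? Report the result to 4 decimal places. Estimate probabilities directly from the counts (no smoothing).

defect: (40/92) × (12/40) × (4/40) ≈ 0.0130435
enhancement: (20/92) × (5/20) × (19/20) ≈ 0.0516304
question: (32/92) × (9/32) × (8/32) ≈ 0.0244565
P(enhancement | x) = 0.0516304 / 0.0891304 ≈ 0.5793

0.5793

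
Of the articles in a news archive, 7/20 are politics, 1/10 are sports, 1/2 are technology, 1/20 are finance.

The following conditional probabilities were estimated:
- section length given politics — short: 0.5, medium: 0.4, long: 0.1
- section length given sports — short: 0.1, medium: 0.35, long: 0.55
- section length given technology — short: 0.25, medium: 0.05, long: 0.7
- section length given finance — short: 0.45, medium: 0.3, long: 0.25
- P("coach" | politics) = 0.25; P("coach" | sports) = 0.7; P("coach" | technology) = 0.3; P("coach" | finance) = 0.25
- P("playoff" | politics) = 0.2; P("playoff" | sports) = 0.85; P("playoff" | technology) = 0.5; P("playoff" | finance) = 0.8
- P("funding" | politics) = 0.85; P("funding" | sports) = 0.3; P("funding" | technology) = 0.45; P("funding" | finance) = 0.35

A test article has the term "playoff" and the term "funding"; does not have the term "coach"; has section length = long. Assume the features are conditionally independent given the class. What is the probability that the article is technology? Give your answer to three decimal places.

0.830

politics: 0.35 × 0.1 × (1−0.25) × 0.2 × 0.85 = 0.0044625
sports: 0.1 × 0.55 × (1−0.7) × 0.85 × 0.3 = 0.0042075
technology: 0.5 × 0.7 × (1−0.3) × 0.5 × 0.45 = 0.055125
finance: 0.05 × 0.25 × (1−0.25) × 0.8 × 0.35 = 0.002625
P(technology | x) = 0.055125 / 0.06642 ≈ 0.830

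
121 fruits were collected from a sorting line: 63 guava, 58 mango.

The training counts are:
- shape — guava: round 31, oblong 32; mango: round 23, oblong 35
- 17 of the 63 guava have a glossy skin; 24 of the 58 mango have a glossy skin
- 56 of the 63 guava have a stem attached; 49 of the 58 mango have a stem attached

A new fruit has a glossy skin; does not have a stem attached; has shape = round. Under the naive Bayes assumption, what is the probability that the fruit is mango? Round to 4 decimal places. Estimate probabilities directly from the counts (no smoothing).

0.6137

guava: (63/121) × (31/63) × (17/63) × (7/63) ≈ 0.00768143
mango: (58/121) × (23/58) × (24/58) × (9/58) ≈ 0.0122051
P(mango | x) = 0.0122051 / 0.01988653 ≈ 0.6137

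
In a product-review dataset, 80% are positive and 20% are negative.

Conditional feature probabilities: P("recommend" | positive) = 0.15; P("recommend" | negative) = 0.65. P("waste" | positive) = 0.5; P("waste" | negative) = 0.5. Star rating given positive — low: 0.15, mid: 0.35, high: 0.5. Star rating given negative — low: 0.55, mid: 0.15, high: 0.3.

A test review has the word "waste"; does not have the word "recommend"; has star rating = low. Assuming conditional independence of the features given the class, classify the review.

positive

positive: 0.8 × (1−0.15) × 0.5 × 0.15 = 0.051
negative: 0.2 × (1−0.65) × 0.5 × 0.55 = 0.01925
Highest score → positive.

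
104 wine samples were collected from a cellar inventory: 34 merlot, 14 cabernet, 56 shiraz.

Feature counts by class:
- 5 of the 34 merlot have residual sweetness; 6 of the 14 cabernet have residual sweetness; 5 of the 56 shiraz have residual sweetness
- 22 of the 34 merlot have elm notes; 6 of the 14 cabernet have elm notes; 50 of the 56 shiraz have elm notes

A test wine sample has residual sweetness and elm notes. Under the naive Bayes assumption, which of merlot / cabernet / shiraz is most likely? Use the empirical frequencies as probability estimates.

shiraz

merlot: (34/104) × (5/34) × (22/34) ≈ 0.0311086
cabernet: (14/104) × (6/14) × (6/14) ≈ 0.0247253
shiraz: (56/104) × (5/56) × (50/56) ≈ 0.0429258
Highest score → shiraz.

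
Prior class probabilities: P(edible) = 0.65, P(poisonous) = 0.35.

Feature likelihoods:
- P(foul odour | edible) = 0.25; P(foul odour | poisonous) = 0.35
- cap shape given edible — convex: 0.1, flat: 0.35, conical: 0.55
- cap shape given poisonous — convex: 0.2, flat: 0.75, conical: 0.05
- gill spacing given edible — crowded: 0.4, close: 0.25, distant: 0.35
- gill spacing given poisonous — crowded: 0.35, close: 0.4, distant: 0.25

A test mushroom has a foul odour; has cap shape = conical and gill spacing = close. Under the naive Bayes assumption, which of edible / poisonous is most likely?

edible: 0.65 × 0.25 × 0.55 × 0.25 = 0.02234375
poisonous: 0.35 × 0.35 × 0.05 × 0.4 = 0.00245
Highest score → edible.

edible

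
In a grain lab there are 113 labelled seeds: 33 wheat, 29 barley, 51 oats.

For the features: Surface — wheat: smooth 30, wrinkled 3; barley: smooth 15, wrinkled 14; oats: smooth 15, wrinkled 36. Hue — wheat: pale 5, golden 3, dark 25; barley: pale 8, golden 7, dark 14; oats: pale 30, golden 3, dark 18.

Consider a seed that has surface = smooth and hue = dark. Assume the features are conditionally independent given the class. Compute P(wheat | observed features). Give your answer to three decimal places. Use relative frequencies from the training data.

wheat: (33/113) × (30/33) × (25/33) ≈ 0.201126
barley: (29/113) × (15/29) × (14/29) ≈ 0.064083
oats: (51/113) × (15/51) × (18/51) ≈ 0.0468506
P(wheat | x) = 0.201126 / 0.3120596 ≈ 0.645

0.645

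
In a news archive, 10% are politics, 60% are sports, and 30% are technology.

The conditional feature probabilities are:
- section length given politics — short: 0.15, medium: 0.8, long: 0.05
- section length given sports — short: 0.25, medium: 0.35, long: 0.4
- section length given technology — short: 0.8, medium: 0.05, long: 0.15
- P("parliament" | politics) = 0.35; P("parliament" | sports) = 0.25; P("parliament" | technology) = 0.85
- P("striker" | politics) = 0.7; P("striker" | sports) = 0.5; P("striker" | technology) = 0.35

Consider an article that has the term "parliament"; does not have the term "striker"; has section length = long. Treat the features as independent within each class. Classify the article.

politics: 0.1 × 0.05 × 0.35 × (1−0.7) = 0.000525
sports: 0.6 × 0.4 × 0.25 × (1−0.5) = 0.03
technology: 0.3 × 0.15 × 0.85 × (1−0.35) = 0.0248625
Highest score → sports.

sports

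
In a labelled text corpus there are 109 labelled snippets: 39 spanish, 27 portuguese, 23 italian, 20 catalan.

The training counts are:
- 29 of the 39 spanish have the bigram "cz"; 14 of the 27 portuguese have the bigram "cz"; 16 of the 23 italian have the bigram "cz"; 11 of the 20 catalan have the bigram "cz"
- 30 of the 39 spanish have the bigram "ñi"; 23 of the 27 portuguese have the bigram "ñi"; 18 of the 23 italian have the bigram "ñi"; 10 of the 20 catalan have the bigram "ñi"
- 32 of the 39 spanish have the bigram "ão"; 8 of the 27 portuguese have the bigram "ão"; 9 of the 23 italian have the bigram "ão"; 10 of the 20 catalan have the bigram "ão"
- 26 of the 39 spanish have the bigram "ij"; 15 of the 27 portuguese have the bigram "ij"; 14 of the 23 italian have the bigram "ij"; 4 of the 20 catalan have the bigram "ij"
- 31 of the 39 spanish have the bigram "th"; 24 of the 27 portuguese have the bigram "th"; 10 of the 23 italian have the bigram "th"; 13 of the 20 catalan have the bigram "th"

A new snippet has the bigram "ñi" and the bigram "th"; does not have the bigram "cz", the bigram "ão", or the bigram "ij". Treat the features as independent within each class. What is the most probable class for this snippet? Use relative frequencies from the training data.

portuguese

spanish: (39/109) × (10/39) × (30/39) × (7/39) × (13/39) × (31/39) ≈ 0.00335613
portuguese: (27/109) × (13/27) × (23/27) × (19/27) × (12/27) × (24/27) ≈ 0.0282446
italian: (23/109) × (7/23) × (18/23) × (14/23) × (9/23) × (10/23) ≈ 0.00520479
catalan: (20/109) × (9/20) × (10/20) × (10/20) × (16/20) × (13/20) ≈ 0.0107339
Highest score → portuguese.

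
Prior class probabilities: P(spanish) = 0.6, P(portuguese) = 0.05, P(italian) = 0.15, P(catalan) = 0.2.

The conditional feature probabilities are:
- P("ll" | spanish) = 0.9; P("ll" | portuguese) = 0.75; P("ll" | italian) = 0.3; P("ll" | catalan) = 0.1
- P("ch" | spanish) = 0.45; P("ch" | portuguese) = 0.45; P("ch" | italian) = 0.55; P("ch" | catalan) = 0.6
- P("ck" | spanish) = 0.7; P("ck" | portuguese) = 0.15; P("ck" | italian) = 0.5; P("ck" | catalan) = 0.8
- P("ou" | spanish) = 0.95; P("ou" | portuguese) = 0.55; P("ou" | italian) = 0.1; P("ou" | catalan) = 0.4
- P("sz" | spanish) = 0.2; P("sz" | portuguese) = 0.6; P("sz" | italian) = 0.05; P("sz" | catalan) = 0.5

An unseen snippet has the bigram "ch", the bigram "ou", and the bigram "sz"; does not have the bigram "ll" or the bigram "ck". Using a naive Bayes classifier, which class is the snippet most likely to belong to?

catalan

spanish: 0.6 × (1−0.9) × 0.45 × (1−0.7) × 0.95 × 0.2 = 0.001539
portuguese: 0.05 × (1−0.75) × 0.45 × (1−0.15) × 0.55 × 0.6 = 0.0015778125
italian: 0.15 × (1−0.3) × 0.55 × (1−0.5) × 0.1 × 0.05 = 0.000144375
catalan: 0.2 × (1−0.1) × 0.6 × (1−0.8) × 0.4 × 0.5 = 0.00432
Highest score → catalan.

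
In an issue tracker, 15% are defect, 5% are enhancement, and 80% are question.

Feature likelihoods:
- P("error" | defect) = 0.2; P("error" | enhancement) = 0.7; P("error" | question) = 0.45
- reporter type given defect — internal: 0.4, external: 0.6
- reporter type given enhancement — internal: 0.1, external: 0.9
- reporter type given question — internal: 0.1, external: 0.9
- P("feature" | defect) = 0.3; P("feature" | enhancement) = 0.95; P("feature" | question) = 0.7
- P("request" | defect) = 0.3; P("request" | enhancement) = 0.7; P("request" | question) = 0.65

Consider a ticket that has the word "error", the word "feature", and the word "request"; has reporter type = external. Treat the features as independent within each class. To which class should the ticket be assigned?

defect: 0.15 × 0.2 × 0.6 × 0.3 × 0.3 = 0.00162
enhancement: 0.05 × 0.7 × 0.9 × 0.95 × 0.7 = 0.0209475
question: 0.8 × 0.45 × 0.9 × 0.7 × 0.65 = 0.14742
Highest score → question.

question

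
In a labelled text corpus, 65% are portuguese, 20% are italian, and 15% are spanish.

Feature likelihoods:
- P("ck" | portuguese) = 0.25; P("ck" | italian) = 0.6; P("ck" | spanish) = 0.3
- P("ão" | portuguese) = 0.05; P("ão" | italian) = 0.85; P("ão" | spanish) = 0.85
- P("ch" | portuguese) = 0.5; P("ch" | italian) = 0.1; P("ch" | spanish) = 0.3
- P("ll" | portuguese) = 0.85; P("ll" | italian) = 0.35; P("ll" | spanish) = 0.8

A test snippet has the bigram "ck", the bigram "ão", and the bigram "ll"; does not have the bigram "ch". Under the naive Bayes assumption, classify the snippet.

italian

portuguese: 0.65 × 0.25 × 0.05 × (1−0.5) × 0.85 = 0.003453125
italian: 0.2 × 0.6 × 0.85 × (1−0.1) × 0.35 = 0.03213
spanish: 0.15 × 0.3 × 0.85 × (1−0.3) × 0.8 = 0.02142
Highest score → italian.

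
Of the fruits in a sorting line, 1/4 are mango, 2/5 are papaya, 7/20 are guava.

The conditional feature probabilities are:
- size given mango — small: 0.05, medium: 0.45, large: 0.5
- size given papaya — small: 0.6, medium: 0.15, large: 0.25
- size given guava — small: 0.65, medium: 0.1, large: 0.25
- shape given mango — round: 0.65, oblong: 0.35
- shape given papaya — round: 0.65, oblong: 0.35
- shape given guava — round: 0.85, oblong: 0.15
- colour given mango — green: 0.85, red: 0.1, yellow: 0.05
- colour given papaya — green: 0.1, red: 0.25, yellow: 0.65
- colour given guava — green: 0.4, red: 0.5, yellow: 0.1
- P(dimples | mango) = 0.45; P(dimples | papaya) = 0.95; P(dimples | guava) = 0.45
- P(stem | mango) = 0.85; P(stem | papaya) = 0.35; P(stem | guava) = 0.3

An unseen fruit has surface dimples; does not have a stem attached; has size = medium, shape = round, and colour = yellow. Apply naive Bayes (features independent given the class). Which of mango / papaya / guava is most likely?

papaya

mango: 0.25 × 0.45 × 0.65 × 0.05 × 0.45 × (1−0.85) = 0.000246796875
papaya: 0.4 × 0.15 × 0.65 × 0.65 × 0.95 × (1−0.35) = 0.015653625
guava: 0.35 × 0.1 × 0.85 × 0.1 × 0.45 × (1−0.3) = 0.000937125
Highest score → papaya.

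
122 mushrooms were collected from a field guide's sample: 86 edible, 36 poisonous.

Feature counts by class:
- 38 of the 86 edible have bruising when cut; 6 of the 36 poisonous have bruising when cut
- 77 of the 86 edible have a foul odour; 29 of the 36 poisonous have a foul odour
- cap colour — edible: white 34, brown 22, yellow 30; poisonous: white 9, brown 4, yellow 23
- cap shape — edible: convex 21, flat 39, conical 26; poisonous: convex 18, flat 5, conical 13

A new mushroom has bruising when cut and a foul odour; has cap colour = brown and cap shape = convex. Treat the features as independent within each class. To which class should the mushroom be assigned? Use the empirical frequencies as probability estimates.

edible: (86/122) × (38/86) × (77/86) × (22/86) × (21/86) ≈ 0.0174205
poisonous: (36/122) × (6/36) × (29/36) × (4/36) × (18/36) ≈ 0.00220097
Highest score → edible.

edible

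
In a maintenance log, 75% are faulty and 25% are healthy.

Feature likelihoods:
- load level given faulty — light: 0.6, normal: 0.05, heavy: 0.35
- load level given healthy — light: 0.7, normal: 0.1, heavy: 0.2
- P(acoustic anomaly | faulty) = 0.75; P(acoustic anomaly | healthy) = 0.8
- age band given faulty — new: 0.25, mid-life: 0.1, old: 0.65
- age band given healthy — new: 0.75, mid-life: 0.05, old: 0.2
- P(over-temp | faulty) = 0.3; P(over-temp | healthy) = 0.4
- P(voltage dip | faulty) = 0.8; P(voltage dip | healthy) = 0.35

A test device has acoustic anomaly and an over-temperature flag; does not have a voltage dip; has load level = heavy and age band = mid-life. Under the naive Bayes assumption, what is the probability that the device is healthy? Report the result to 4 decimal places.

faulty: 0.75 × 0.35 × 0.75 × 0.1 × 0.3 × (1−0.8) = 0.00118125
healthy: 0.25 × 0.2 × 0.8 × 0.05 × 0.4 × (1−0.35) = 0.00052
P(healthy | x) = 0.00052 / 0.00170125 ≈ 0.3057

0.3057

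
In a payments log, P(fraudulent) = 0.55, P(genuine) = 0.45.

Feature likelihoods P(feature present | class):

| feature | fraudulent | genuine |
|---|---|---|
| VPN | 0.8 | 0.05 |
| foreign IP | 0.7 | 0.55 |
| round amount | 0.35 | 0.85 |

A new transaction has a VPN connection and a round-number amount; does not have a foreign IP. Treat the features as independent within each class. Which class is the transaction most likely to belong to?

fraudulent: 0.55 × 0.8 × (1−0.7) × 0.35 = 0.0462
genuine: 0.45 × 0.05 × (1−0.55) × 0.85 = 0.00860625
Highest score → fraudulent.

fraudulent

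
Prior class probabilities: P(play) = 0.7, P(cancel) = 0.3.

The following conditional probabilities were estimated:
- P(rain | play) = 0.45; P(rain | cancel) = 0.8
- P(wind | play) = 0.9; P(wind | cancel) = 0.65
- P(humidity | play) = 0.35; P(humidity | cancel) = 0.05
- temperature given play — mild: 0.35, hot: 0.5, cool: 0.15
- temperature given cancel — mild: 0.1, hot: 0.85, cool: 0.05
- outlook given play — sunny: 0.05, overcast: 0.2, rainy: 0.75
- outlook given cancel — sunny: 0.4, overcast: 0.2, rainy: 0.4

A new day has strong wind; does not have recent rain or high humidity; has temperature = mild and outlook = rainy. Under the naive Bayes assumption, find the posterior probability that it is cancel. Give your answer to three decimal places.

play: 0.7 × (1−0.45) × 0.9 × (1−0.35) × 0.35 × 0.75 = 0.0591215625
cancel: 0.3 × (1−0.8) × 0.65 × (1−0.05) × 0.1 × 0.4 = 0.001482
P(cancel | x) = 0.001482 / 0.0606035625 ≈ 0.024

0.024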